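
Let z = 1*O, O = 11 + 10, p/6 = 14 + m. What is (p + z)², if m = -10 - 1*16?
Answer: 2601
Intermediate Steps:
m = -26 (m = -10 - 16 = -26)
p = -72 (p = 6*(14 - 26) = 6*(-12) = -72)
O = 21
z = 21 (z = 1*21 = 21)
(p + z)² = (-72 + 21)² = (-51)² = 2601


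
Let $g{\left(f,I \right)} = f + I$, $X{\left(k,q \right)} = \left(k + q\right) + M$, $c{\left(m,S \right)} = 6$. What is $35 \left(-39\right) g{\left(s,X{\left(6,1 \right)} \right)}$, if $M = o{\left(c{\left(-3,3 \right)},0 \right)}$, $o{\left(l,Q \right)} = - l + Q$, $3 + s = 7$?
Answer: $-6825$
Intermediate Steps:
$s = 4$ ($s = -3 + 7 = 4$)
$o{\left(l,Q \right)} = Q - l$
$M = -6$ ($M = 0 - 6 = -6$)
$X{\left(k,q \right)} = -6 + k + q$ ($X{\left(k,q \right)} = \left(k + q\right) - 6 = -6 + k + q$)
$g{\left(f,I \right)} = I + f$
$35 \left(-39\right) g{\left(s,X{\left(6,1 \right)} \right)} = 35 \left(-39\right) \left(\left(-6 + 6 + 1\right) + 4\right) = - 1365 \left(1 + 4\right) = \left(-1365\right) 5 = -6825$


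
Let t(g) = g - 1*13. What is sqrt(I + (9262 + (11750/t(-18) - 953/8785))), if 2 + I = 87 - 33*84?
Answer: 2*sqrt(114881070082555)/272335 ≈ 78.714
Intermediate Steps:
t(g) = -13 + g (t(g) = g - 13 = -13 + g)
I = -2687 (I = -2 + (87 - 33*84) = -2 + (87 - 2772) = -2 - 2685 = -2687)
sqrt(I + (9262 + (11750/t(-18) - 953/8785))) = sqrt(-2687 + (9262 + (11750/(-13 - 18) - 953/8785))) = sqrt(-2687 + (9262 + (11750/(-31) - 953*1/8785))) = sqrt(-2687 + (9262 + (11750*(-1/31) - 953/8785))) = sqrt(-2687 + (9262 + (-11750/31 - 953/8785))) = sqrt(-2687 + (9262 - 103253293/272335)) = sqrt(-2687 + 2419113477/272335) = sqrt(1687349332/272335) = 2*sqrt(114881070082555)/272335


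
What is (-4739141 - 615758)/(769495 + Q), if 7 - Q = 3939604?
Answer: 5354899/3170102 ≈ 1.6892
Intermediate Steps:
Q = -3939597 (Q = 7 - 1*3939604 = 7 - 3939604 = -3939597)
(-4739141 - 615758)/(769495 + Q) = (-4739141 - 615758)/(769495 - 3939597) = -5354899/(-3170102) = -5354899*(-1/3170102) = 5354899/3170102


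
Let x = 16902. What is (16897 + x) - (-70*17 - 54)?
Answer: 35043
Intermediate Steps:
(16897 + x) - (-70*17 - 54) = (16897 + 16902) - (-70*17 - 54) = 33799 - (-1190 - 54) = 33799 - 1*(-1244) = 33799 + 1244 = 35043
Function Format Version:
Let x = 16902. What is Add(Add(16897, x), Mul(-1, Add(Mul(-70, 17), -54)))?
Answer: 35043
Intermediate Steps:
Add(Add(16897, x), Mul(-1, Add(Mul(-70, 17), -54))) = Add(Add(16897, 16902), Mul(-1, Add(Mul(-70, 17), -54))) = Add(33799, Mul(-1, Add(-1190, -54))) = Add(33799, Mul(-1, -1244)) = Add(33799, 1244) = 35043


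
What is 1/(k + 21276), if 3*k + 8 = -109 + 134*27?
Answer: 1/22443 ≈ 4.4557e-5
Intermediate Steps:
k = 1167 (k = -8/3 + (-109 + 134*27)/3 = -8/3 + (-109 + 3618)/3 = -8/3 + (1/3)*3509 = -8/3 + 3509/3 = 1167)
1/(k + 21276) = 1/(1167 + 21276) = 1/22443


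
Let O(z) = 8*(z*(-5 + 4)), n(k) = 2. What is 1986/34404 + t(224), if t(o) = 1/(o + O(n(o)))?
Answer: 37291/596336 ≈ 0.062533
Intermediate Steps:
O(z) = -8*z (O(z) = 8*(z*(-1)) = 8*(-z) = -8*z)
t(o) = 1/(-16 + o) (t(o) = 1/(o - 8*2) = 1/(o - 16) = 1/(-16 + o))
1986/34404 + t(224) = 1986/34404 + 1/(-16 + 224) = 1986*(1/34404) + 1/208 = 331/5734 + 1/208 = 37291/596336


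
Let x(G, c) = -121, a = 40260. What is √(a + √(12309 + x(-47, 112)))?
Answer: √(40260 + 2*√3047) ≈ 200.92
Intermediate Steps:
√(a + √(12309 + x(-47, 112))) = √(40260 + √(12309 - 121)) = √(40260 + √12188) = √(40260 + 2*√3047)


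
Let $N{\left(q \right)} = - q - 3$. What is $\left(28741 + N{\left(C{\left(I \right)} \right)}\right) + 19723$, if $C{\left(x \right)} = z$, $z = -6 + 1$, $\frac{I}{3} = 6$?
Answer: $48466$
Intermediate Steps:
$I = 18$ ($I = 3 \cdot 6 = 18$)
$z = -5$
$C{\left(x \right)} = -5$
$N{\left(q \right)} = -3 - q$
$\left(28741 + N{\left(C{\left(I \right)} \right)}\right) + 19723 = \left(28741 - -2\right) + 19723 = \left(28741 + \left(-3 + 5\right)\right) + 19723 = \left(28741 + 2\right) + 19723 = 28743 + 19723 = 48466$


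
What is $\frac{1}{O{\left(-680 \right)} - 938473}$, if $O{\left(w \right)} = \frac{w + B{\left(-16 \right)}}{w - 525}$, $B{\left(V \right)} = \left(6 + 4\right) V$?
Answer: $- \frac{241}{226171825} \approx -1.0656 \cdot 10^{-6}$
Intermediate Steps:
$B{\left(V \right)} = 10 V$
$O{\left(w \right)} = \frac{-160 + w}{-525 + w}$ ($O{\left(w \right)} = \frac{w + 10 \left(-16\right)}{w - 525} = \frac{w - 160}{-525 + w} = \frac{-160 + w}{-525 + w}$)
$\frac{1}{O{\left(-680 \right)} - 938473} = \frac{1}{\frac{-160 - 680}{-525 - 680} - 938473} = \frac{1}{\frac{1}{-1205} \left(-840\right) - 938473} = \frac{1}{\left(- \frac{1}{1205}\right) \left(-840\right) - 938473} = \frac{1}{\frac{168}{241} - 938473} = \frac{1}{- \frac{226171825}{241}} = - \frac{241}{226171825}$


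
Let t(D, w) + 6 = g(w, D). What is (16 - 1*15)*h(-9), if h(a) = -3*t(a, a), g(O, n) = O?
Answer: 45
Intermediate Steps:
t(D, w) = -6 + w
h(a) = 18 - 3*a (h(a) = -3*(-6 + a) = 18 - 3*a)
(16 - 1*15)*h(-9) = (16 - 1*15)*(18 - 3*(-9)) = (16 - 15)*(18 + 27) = 1*45 = 45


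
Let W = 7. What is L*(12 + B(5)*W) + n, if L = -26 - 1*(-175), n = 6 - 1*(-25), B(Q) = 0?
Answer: 1819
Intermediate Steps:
n = 31 (n = 6 + 25 = 31)
L = 149 (L = -26 + 175 = 149)
L*(12 + B(5)*W) + n = 149*(12 + 0*7) + 31 = 149*(12 + 0) + 31 = 149*12 + 31 = 1788 + 31 = 1819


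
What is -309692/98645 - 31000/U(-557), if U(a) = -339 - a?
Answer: -14337192/98645 ≈ -145.34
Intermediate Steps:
-309692/98645 - 31000/U(-557) = -309692/98645 - 31000/(-339 - 1*(-557)) = -309692*1/98645 - 31000/(-339 + 557) = -309692/98645 - 31000/218 = -309692/98645 - 31000*1/218 = -309692/98645 - 15500/109 = -14337192/98645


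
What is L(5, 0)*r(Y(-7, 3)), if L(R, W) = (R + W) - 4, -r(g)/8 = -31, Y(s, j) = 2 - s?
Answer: 248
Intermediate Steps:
r(g) = 248 (r(g) = -8*(-31) = 248)
L(R, W) = -4 + R + W
L(5, 0)*r(Y(-7, 3)) = (-4 + 5 + 0)*248 = 1*248 = 248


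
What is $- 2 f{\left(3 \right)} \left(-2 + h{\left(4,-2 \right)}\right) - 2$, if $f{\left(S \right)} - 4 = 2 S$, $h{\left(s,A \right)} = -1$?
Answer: $58$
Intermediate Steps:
$f{\left(S \right)} = 4 + 2 S$
$- 2 f{\left(3 \right)} \left(-2 + h{\left(4,-2 \right)}\right) - 2 = - 2 \left(4 + 2 \cdot 3\right) \left(-2 - 1\right) - 2 = - 2 \left(4 + 6\right) \left(-3\right) - 2 = - 2 \cdot 10 \left(-3\right) - 2 = \left(-2\right) \left(-30\right) - 2 = 60 - 2 = 58$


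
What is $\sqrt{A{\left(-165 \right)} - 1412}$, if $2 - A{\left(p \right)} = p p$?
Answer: $i \sqrt{28635} \approx 169.22 i$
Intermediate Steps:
$A{\left(p \right)} = 2 - p^{2}$ ($A{\left(p \right)} = 2 - p p = 2 - p^{2}$)
$\sqrt{A{\left(-165 \right)} - 1412} = \sqrt{\left(2 - \left(-165\right)^{2}\right) - 1412} = \sqrt{\left(2 - 27225\right) - 1412} = \sqrt{-27223 - 1412} = \sqrt{-28635} = i \sqrt{28635}$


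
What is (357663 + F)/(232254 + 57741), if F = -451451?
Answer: -93788/289995 ≈ -0.32341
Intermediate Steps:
(357663 + F)/(232254 + 57741) = (357663 - 451451)/(232254 + 57741) = -93788/289995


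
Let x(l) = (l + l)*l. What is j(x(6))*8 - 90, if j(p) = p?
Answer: 486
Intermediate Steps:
x(l) = 2*l² (x(l) = (2*l)*l = 2*l²)
j(x(6))*8 - 90 = (2*6²)*8 - 90 = (2*36)*8 - 90 = 72*8 - 90 = 576 - 90 = 486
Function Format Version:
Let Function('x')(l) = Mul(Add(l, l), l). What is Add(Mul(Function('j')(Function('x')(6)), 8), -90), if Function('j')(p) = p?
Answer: 486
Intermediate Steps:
Function('x')(l) = Mul(2, Pow(l, 2)) (Function('x')(l) = Mul(Mul(2, l), l) = Mul(2, Pow(l, 2)))
Add(Mul(Function('j')(Function('x')(6)), 8), -90) = Add(Mul(Mul(2, Pow(6, 2)), 8), -90) = Add(Mul(Mul(2, 36), 8), -90) = Add(Mul(72, 8), -90) = Add(576, -90) = 486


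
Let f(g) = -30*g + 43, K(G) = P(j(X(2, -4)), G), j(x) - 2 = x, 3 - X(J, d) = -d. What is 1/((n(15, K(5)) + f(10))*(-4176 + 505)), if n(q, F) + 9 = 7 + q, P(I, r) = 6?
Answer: 1/895724 ≈ 1.1164e-6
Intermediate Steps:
X(J, d) = 3 + d (X(J, d) = 3 - (-1)*d = 3 + d)
j(x) = 2 + x
K(G) = 6
n(q, F) = -2 + q (n(q, F) = -9 + (7 + q) = -2 + q)
f(g) = 43 - 30*g
1/((n(15, K(5)) + f(10))*(-4176 + 505)) = 1/(((-2 + 15) + (43 - 30*10))*(-4176 + 505)) = 1/((13 + (43 - 300))*(-3671)) = 1/((13 - 257)*(-3671)) = 1/(-244*(-3671)) = 1/895724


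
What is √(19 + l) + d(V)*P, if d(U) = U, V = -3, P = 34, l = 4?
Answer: -102 + √23 ≈ -97.204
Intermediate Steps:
√(19 + l) + d(V)*P = √(19 + 4) - 3*34 = √23 - 102 = -102 + √23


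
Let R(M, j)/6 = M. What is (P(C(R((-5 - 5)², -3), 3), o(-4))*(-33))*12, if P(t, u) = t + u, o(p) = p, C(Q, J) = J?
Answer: 396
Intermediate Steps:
R(M, j) = 6*M
(P(C(R((-5 - 5)², -3), 3), o(-4))*(-33))*12 = ((3 - 4)*(-33))*12 = -1*(-33)*12 = 33*12 = 396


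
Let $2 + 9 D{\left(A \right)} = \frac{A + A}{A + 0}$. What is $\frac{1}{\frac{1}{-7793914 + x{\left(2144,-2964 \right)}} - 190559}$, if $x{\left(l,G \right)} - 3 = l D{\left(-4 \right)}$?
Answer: $- \frac{7793911}{1485199886250} \approx -5.2477 \cdot 10^{-6}$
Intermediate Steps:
$D{\left(A \right)} = 0$ ($D{\left(A \right)} = - \frac{2}{9} + \frac{\left(A + A\right) \frac{1}{A + 0}}{9} = - \frac{2}{9} + \frac{2 A \frac{1}{A}}{9} = - \frac{2}{9} + \frac{1}{9} \cdot 2 = - \frac{2}{9} + \frac{2}{9} = 0$)
$x{\left(l,G \right)} = 3$ ($x{\left(l,G \right)} = 3 + l 0 = 3 + 0 = 3$)
$\frac{1}{\frac{1}{-7793914 + x{\left(2144,-2964 \right)}} - 190559} = \frac{1}{\frac{1}{-7793914 + 3} - 190559} = \frac{1}{\frac{1}{-7793911} - 190559} = \frac{1}{- \frac{1}{7793911} - 190559} = \frac{1}{- \frac{1485199886250}{7793911}} = - \frac{7793911}{1485199886250}$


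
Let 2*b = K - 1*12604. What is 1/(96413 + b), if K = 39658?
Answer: 1/109940 ≈ 9.0959e-6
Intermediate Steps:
b = 13527 (b = (39658 - 1*12604)/2 = (39658 - 12604)/2 = (½)*27054 = 13527)
1/(96413 + b) = 1/(96413 + 13527) = 1/109940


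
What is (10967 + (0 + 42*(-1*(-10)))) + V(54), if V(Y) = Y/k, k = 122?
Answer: 694634/61 ≈ 11387.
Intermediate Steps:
V(Y) = Y/122
(10967 + (0 + 42*(-1*(-10)))) + V(54) = (10967 + (0 + 42*(-1*(-10)))) + (1/122)*54 = (10967 + (0 + 42*10)) + 27/61 = (10967 + (0 + 420)) + 27/61 = (10967 + 420) + 27/61 = 11387 + 27/61 = 694634/61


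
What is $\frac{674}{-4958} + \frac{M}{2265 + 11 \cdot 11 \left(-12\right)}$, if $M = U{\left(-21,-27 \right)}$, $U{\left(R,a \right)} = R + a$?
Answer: $- \frac{130991}{671809} \approx -0.19498$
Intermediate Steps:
$M = -48$ ($M = -21 - 27 = -48$)
$\frac{674}{-4958} + \frac{M}{2265 + 11 \cdot 11 \left(-12\right)} = \frac{674}{-4958} - \frac{48}{2265 + 11 \cdot 11 \left(-12\right)} = 674 \left(- \frac{1}{4958}\right) - \frac{48}{2265 + 121 \left(-12\right)} = - \frac{337}{2479} - \frac{48}{2265 - 1452} = - \frac{337}{2479} - \frac{48}{813} = - \frac{337}{2479} - \frac{16}{271} = - \frac{130991}{671809}$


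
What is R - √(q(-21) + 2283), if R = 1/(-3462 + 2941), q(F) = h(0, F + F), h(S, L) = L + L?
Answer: -1/521 - √2199 ≈ -46.895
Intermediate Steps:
h(S, L) = 2*L
q(F) = 4*F (q(F) = 2*(F + F) = 2*(2*F) = 4*F)
R = -1/521 (R = 1/(-521) = -1/521 ≈ -0.0019194)
R - √(q(-21) + 2283) = -1/521 - √(4*(-21) + 2283) = -1/521 - √(-84 + 2283) = -1/521 - √2199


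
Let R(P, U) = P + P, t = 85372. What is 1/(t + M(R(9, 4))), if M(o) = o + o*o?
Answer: 1/85714 ≈ 1.1667e-5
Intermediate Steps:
R(P, U) = 2*P
M(o) = o + o²
1/(t + M(R(9, 4))) = 1/(85372 + (2*9)*(1 + 2*9)) = 1/(85372 + 18*(1 + 18)) = 1/(85372 + 18*19) = 1/(85372 + 342) = 1/85714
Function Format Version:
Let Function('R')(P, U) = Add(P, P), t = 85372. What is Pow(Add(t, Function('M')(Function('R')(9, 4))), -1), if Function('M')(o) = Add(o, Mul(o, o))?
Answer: Rational(1, 85714) ≈ 1.1667e-5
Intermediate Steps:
Function('R')(P, U) = Mul(2, P)
Function('M')(o) = Add(o, Pow(o, 2))
Pow(Add(t, Function('M')(Function('R')(9, 4))), -1) = Pow(Add(85372, Mul(Mul(2, 9), Add(1, Mul(2, 9)))), -1) = Pow(Add(85372, Mul(18, Add(1, 18))), -1) = Pow(Add(85372, Mul(18, 19)), -1) = Pow(Add(85372, 342), -1) = Pow(85714, -1) = Rational(1, 85714)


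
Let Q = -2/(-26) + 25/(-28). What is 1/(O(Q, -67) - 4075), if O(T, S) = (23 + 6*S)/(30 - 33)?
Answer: -3/11846 ≈ -0.00025325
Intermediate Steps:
Q = -297/364 (Q = -2*(-1/26) + 25*(-1/28) = 1/13 - 25/28 = -297/364 ≈ -0.81593)
O(T, S) = -23/3 - 2*S (O(T, S) = (23 + 6*S)/(-3) = (23 + 6*S)*(-⅓) = -23/3 - 2*S)
1/(O(Q, -67) - 4075) = 1/((-23/3 - 2*(-67)) - 4075) = 1/((-23/3 + 134) - 4075) = 1/(379/3 - 4075) = 1/(-11846/3) = -3/11846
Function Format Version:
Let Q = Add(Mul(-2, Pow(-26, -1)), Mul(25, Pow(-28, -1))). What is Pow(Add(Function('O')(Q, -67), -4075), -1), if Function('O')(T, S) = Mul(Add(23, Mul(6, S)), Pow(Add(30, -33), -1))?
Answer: Rational(-3, 11846) ≈ -0.00025325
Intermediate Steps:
Q = Rational(-297, 364) (Q = Add(Mul(-2, Rational(-1, 26)), Mul(25, Rational(-1, 28))) = Add(Rational(1, 13), Rational(-25, 28)) = Rational(-297, 364) ≈ -0.81593)
Function('O')(T, S) = Add(Rational(-23, 3), Mul(-2, S)) (Function('O')(T, S) = Mul(Add(23, Mul(6, S)), Pow(-3, -1)) = Mul(Add(23, Mul(6, S)), Rational(-1, 3)) = Add(Rational(-23, 3), Mul(-2, S)))
Pow(Add(Function('O')(Q, -67), -4075), -1) = Pow(Add(Add(Rational(-23, 3), Mul(-2, -67)), -4075), -1) = Pow(Add(Add(Rational(-23, 3), 134), -4075), -1) = Pow(Add(Rational(379, 3), -4075), -1) = Pow(Rational(-11846, 3), -1) = Rational(-3, 11846)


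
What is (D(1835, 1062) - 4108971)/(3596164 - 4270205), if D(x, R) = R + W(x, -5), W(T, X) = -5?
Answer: 4107914/674041 ≈ 6.0945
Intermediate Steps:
D(x, R) = -5 + R (D(x, R) = R - 5 = -5 + R)
(D(1835, 1062) - 4108971)/(3596164 - 4270205) = ((-5 + 1062) - 4108971)/(3596164 - 4270205) = (1057 - 4108971)/(-674041) = -4107914*(-1/674041) = 4107914/674041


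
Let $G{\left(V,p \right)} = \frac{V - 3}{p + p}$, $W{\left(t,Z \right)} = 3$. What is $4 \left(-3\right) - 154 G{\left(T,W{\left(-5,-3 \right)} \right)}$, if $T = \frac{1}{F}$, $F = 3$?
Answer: $\frac{508}{9} \approx 56.444$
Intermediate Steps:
$T = \frac{1}{3} \approx 0.33333$
$G{\left(V,p \right)} = \frac{-3 + V}{2 p}$
$4 \left(-3\right) - 154 G{\left(T,W{\left(-5,-3 \right)} \right)} = 4 \left(-3\right) - 154 \frac{-3 + \frac{1}{3}}{2 \cdot 3} = -12 - 154 \cdot \frac{1}{2} \cdot \frac{1}{3} \left(- \frac{8}{3}\right) = -12 - - \frac{616}{9} = -12 + \frac{616}{9} = \frac{508}{9}$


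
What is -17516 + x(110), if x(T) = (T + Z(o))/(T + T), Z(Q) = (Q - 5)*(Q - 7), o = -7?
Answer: -1926621/110 ≈ -17515.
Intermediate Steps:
Z(Q) = (-7 + Q)*(-5 + Q) (Z(Q) = (-5 + Q)*(-7 + Q) = (-7 + Q)*(-5 + Q))
x(T) = (168 + T)/(2*T) (x(T) = (T + (35 + (-7)² - 12*(-7)))/(T + T) = (T + (35 + 49 + 84))/((2*T)) = (T + 168)*(1/(2*T)) = (168 + T)*(1/(2*T)) = (168 + T)/(2*T))
-17516 + x(110) = -17516 + (½)*(168 + 110)/110 = -17516 + (½)*(1/110)*278 = -17516 + 139/110 = -1926621/110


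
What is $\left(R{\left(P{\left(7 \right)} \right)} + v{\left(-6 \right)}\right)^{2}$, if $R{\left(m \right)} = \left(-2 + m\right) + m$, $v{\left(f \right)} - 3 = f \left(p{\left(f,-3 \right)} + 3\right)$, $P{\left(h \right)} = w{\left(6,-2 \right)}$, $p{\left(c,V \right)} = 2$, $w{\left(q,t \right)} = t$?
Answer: $1089$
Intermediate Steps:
$P{\left(h \right)} = -2$
$v{\left(f \right)} = 3 + 5 f$ ($v{\left(f \right)} = 3 + f \left(2 + 3\right) = 3 + f 5 = 3 + 5 f$)
$R{\left(m \right)} = -2 + 2 m$
$\left(R{\left(P{\left(7 \right)} \right)} + v{\left(-6 \right)}\right)^{2} = \left(\left(-2 + 2 \left(-2\right)\right) + \left(3 + 5 \left(-6\right)\right)\right)^{2} = \left(\left(-2 - 4\right) + \left(3 - 30\right)\right)^{2} = \left(-6 - 27\right)^{2} = \left(-33\right)^{2} = 1089$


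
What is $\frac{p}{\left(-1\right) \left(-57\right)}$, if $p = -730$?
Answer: $- \frac{730}{57} \approx -12.807$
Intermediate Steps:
$\frac{p}{\left(-1\right) \left(-57\right)} = - \frac{730}{\left(-1\right) \left(-57\right)} = - \frac{730}{57}$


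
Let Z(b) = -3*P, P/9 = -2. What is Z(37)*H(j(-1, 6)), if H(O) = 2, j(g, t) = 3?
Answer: 108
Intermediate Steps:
P = -18 (P = 9*(-2) = -18)
Z(b) = 54 (Z(b) = -3*(-18) = 54)
Z(37)*H(j(-1, 6)) = 54*2 = 108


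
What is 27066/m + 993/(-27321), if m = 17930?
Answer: 120277616/81644255 ≈ 1.4732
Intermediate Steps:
27066/m + 993/(-27321) = 27066/17930 + 993/(-27321) = 27066*(1/17930) + 993*(-1/27321) = 13533/8965 - 331/9107 = 120277616/81644255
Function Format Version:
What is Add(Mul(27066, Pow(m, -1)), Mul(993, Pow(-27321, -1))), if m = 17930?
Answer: Rational(120277616, 81644255) ≈ 1.4732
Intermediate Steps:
Add(Mul(27066, Pow(m, -1)), Mul(993, Pow(-27321, -1))) = Add(Mul(27066, Pow(17930, -1)), Mul(993, Pow(-27321, -1))) = Add(Mul(27066, Rational(1, 17930)), Mul(993, Rational(-1, 27321))) = Add(Rational(13533, 8965), Rational(-331, 9107)) = Rational(120277616, 81644255)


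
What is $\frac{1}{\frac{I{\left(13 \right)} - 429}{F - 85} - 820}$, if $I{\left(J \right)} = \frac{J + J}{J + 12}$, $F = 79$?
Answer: $- \frac{150}{112301} \approx -0.0013357$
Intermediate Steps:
$I{\left(J \right)} = \frac{2 J}{12 + J}$
$\frac{1}{\frac{I{\left(13 \right)} - 429}{F - 85} - 820} = \frac{1}{\frac{2 \cdot 13 \frac{1}{12 + 13} - 429}{79 - 85} - 820} = \frac{1}{\frac{2 \cdot 13 \cdot \frac{1}{25} - 429}{-6} - 820} = \frac{1}{\left(2 \cdot 13 \cdot \frac{1}{25} - 429\right) \left(- \frac{1}{6}\right) - 820} = \frac{1}{\left(\frac{26}{25} - 429\right) \left(- \frac{1}{6}\right) - 820} = \frac{1}{\left(- \frac{10699}{25}\right) \left(- \frac{1}{6}\right) - 820} = \frac{1}{\frac{10699}{150} - 820} = \frac{1}{- \frac{112301}{150}} = - \frac{150}{112301}$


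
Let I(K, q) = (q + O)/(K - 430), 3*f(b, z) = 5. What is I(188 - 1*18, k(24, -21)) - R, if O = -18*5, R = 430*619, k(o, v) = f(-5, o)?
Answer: -41522467/156 ≈ -2.6617e+5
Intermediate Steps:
f(b, z) = 5/3 (f(b, z) = (⅓)*5 = 5/3)
k(o, v) = 5/3
R = 266170
O = -90
I(K, q) = (-90 + q)/(-430 + K) (I(K, q) = (q - 90)/(K - 430) = (-90 + q)/(-430 + K))
I(188 - 1*18, k(24, -21)) - R = (-90 + 5/3)/(-430 + (188 - 1*18)) - 1*266170 = -265/3/(-430 + (188 - 18)) - 266170 = -265/3/(-430 + 170) - 266170 = -265/3/(-260) - 266170 = -1/260*(-265/3) - 266170 = 53/156 - 266170 = -41522467/156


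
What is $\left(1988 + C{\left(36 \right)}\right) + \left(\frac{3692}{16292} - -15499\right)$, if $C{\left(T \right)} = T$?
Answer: $\frac{71372102}{4073} \approx 17523.0$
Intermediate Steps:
$\left(1988 + C{\left(36 \right)}\right) + \left(\frac{3692}{16292} - -15499\right) = \left(1988 + 36\right) + \left(\frac{3692}{16292} - -15499\right) = 2024 + \left(3692 \cdot \frac{1}{16292} + 15499\right) = 2024 + \left(\frac{923}{4073} + 15499\right) = 2024 + \frac{63128350}{4073} = \frac{71372102}{4073}$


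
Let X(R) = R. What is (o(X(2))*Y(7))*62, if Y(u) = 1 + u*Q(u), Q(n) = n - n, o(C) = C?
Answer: 124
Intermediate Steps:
Q(n) = 0
Y(u) = 1 (Y(u) = 1 + u*0 = 1 + 0 = 1)
(o(X(2))*Y(7))*62 = (2*1)*62 = 2*62 = 124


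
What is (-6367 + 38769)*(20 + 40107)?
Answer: 1300195054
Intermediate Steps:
(-6367 + 38769)*(20 + 40107) = 32402*40127 = 1300195054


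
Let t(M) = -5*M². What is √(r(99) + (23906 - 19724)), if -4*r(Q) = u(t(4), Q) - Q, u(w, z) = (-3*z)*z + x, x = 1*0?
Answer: √46230/2 ≈ 107.51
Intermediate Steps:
x = 0
u(w, z) = -3*z² (u(w, z) = (-3*z)*z + 0 = -3*z² + 0 = -3*z²)
r(Q) = Q/4 + 3*Q²/4 (r(Q) = -(-3*Q² - Q)/4 = -(-Q - 3*Q²)/4 = Q/4 + 3*Q²/4)
√(r(99) + (23906 - 19724)) = √((¼)*99*(1 + 3*99) + (23906 - 19724)) = √((¼)*99*(1 + 297) + 4182) = √((¼)*99*298 + 4182) = √(14751/2 + 4182) = √(23115/2) = √46230/2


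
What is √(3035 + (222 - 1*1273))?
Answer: 8*√31 ≈ 44.542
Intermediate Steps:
√(3035 + (222 - 1*1273)) = √(3035 + (222 - 1273)) = √(3035 - 1051) = √1984 = 8*√31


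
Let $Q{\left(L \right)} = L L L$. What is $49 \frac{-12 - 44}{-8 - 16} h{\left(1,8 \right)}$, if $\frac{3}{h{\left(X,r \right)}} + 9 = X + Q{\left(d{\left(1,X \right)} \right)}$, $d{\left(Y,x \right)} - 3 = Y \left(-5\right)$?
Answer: $- \frac{343}{16} \approx -21.438$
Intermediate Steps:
$d{\left(Y,x \right)} = 3 - 5 Y$ ($d{\left(Y,x \right)} = 3 + Y \left(-5\right) = 3 - 5 Y$)
$Q{\left(L \right)} = L^{3}$ ($Q{\left(L \right)} = L^{2} L = L^{3}$)
$h{\left(X,r \right)} = \frac{3}{-17 + X}$ ($h{\left(X,r \right)} = \frac{3}{-9 + \left(X + \left(3 - 5\right)^{3}\right)} = \frac{3}{-9 + \left(X + \left(-2\right)^{3}\right)} = \frac{3}{-9 + \left(X - 8\right)} = \frac{3}{-9 + \left(-8 + X\right)} = \frac{3}{-17 + X}$)
$49 \frac{-12 - 44}{-8 - 16} h{\left(1,8 \right)} = 49 \frac{-12 - 44}{-8 - 16} \frac{3}{-17 + 1} = 49 \left(- \frac{56}{-24}\right) \frac{3}{-16} = 49 \left(\left(-56\right) \left(- \frac{1}{24}\right)\right) 3 \left(- \frac{1}{16}\right) = 49 \cdot \frac{7}{3} \left(- \frac{3}{16}\right) = \frac{343}{3} \left(- \frac{3}{16}\right) = - \frac{343}{16}$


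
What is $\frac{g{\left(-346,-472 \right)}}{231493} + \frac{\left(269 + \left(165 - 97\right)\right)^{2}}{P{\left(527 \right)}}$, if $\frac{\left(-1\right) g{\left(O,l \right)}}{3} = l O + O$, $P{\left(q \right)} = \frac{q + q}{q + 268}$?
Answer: $\frac{20900375372523}{243993622} \approx 85660.0$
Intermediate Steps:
$P{\left(q \right)} = \frac{2 q}{268 + q}$
$g{\left(O,l \right)} = - 3 O - 3 O l$ ($g{\left(O,l \right)} = - 3 \left(l O + O\right) = - 3 \left(O l + O\right) = - 3 \left(O + O l\right) = - 3 O - 3 O l$)
$\frac{g{\left(-346,-472 \right)}}{231493} + \frac{\left(269 + \left(165 - 97\right)\right)^{2}}{P{\left(527 \right)}} = \frac{\left(-3\right) \left(-346\right) \left(1 - 472\right)}{231493} + \frac{\left(269 + \left(165 - 97\right)\right)^{2}}{2 \cdot 527 \frac{1}{268 + 527}} = \left(-3\right) \left(-346\right) \left(-471\right) \frac{1}{231493} + \frac{\left(269 + \left(165 - 97\right)\right)^{2}}{2 \cdot 527 \cdot \frac{1}{795}} = \left(-488898\right) \frac{1}{231493} + \frac{\left(269 + 68\right)^{2}}{2 \cdot 527 \cdot \frac{1}{795}} = - \frac{488898}{231493} + \frac{337^{2}}{\frac{1054}{795}} = - \frac{488898}{231493} + 113569 \cdot \frac{795}{1054} = - \frac{488898}{231493} + \frac{90287355}{1054} = \frac{20900375372523}{243993622}$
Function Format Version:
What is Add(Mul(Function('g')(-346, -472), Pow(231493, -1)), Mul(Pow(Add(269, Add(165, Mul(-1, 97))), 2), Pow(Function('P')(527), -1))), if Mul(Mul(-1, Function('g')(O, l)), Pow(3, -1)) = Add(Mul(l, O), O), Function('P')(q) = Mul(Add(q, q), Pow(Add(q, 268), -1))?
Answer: Rational(20900375372523, 243993622) ≈ 85660.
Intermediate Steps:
Function('P')(q) = Mul(2, q, Pow(Add(268, q), -1)) (Function('P')(q) = Mul(Mul(2, q), Pow(Add(268, q), -1)) = Mul(2, q, Pow(Add(268, q), -1)))
Function('g')(O, l) = Add(Mul(-3, O), Mul(-3, O, l)) (Function('g')(O, l) = Mul(-3, Add(Mul(l, O), O)) = Mul(-3, Add(Mul(O, l), O)) = Mul(-3, Add(O, Mul(O, l))) = Add(Mul(-3, O), Mul(-3, O, l)))
Add(Mul(Function('g')(-346, -472), Pow(231493, -1)), Mul(Pow(Add(269, Add(165, Mul(-1, 97))), 2), Pow(Function('P')(527), -1))) = Add(Mul(Mul(-3, -346, Add(1, -472)), Pow(231493, -1)), Mul(Pow(Add(269, Add(165, Mul(-1, 97))), 2), Pow(Mul(2, 527, Pow(Add(268, 527), -1)), -1))) = Add(Mul(Mul(-3, -346, -471), Rational(1, 231493)), Mul(Pow(Add(269, Add(165, -97)), 2), Pow(Mul(2, 527, Pow(795, -1)), -1))) = Add(Mul(-488898, Rational(1, 231493)), Mul(Pow(Add(269, 68), 2), Pow(Mul(2, 527, Rational(1, 795)), -1))) = Add(Rational(-488898, 231493), Mul(Pow(337, 2), Pow(Rational(1054, 795), -1))) = Add(Rational(-488898, 231493), Mul(113569, Rational(795, 1054))) = Add(Rational(-488898, 231493), Rational(90287355, 1054)) = Rational(20900375372523, 243993622)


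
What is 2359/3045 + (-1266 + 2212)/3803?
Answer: 1693121/1654305 ≈ 1.0235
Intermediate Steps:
2359/3045 + (-1266 + 2212)/3803 = 2359*(1/3045) + 946*(1/3803) = 337/435 + 946/3803 = 1693121/1654305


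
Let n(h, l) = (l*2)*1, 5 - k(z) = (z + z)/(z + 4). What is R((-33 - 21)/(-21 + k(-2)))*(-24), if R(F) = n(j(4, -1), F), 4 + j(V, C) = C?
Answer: -1296/7 ≈ -185.14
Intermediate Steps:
j(V, C) = -4 + C
k(z) = 5 - 2*z/(4 + z) (k(z) = 5 - (z + z)/(z + 4) = 5 - 2*z/(4 + z))
n(h, l) = 2*l (n(h, l) = (2*l)*1 = 2*l)
R(F) = 2*F
R((-33 - 21)/(-21 + k(-2)))*(-24) = (2*((-33 - 21)/(-21 + (20 + 3*(-2))/(4 - 2))))*(-24) = (2*(-54/(-21 + (20 - 6)/2)))*(-24) = (2*(-54/(-21 + (1/2)*14)))*(-24) = (2*(-54/(-21 + 7)))*(-24) = (2*(-54/(-14)))*(-24) = (2*(-54*(-1/14)))*(-24) = (2*(27/7))*(-24) = (54/7)*(-24) = -1296/7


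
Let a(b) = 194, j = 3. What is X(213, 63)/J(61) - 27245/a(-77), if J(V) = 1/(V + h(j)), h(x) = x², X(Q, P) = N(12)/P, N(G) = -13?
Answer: -270425/1746 ≈ -154.88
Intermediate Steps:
X(Q, P) = -13/P
J(V) = 1/(9 + V) (J(V) = 1/(V + 3²) = 1/(V + 9) = 1/(9 + V))
X(213, 63)/J(61) - 27245/a(-77) = (-13/63)/(1/(9 + 61)) - 27245/194 = (-13*1/63)/(1/70) - 27245*1/194 = -13/(63*1/70) - 27245/194 = -13/63*70 - 27245/194 = -130/9 - 27245/194 = -270425/1746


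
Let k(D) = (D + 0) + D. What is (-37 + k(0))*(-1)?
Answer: 37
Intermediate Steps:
k(D) = 2*D (k(D) = D + D = 2*D)
(-37 + k(0))*(-1) = (-37 + 2*0)*(-1) = (-37 + 0)*(-1) = -37*(-1) = 37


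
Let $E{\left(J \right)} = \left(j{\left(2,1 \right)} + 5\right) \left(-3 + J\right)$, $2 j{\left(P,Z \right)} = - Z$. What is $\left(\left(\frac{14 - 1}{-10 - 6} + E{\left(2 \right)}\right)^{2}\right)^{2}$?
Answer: $\frac{52200625}{65536} \approx 796.52$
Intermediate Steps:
$j{\left(P,Z \right)} = - \frac{Z}{2}$ ($j{\left(P,Z \right)} = \frac{\left(-1\right) Z}{2} = - \frac{Z}{2}$)
$E{\left(J \right)} = - \frac{27}{2} + \frac{9 J}{2}$ ($E{\left(J \right)} = \left(\left(- \frac{1}{2}\right) 1 + 5\right) \left(-3 + J\right) = \left(- \frac{1}{2} + 5\right) \left(-3 + J\right) = \frac{9 \left(-3 + J\right)}{2} = - \frac{27}{2} + \frac{9 J}{2}$)
$\left(\left(\frac{14 - 1}{-10 - 6} + E{\left(2 \right)}\right)^{2}\right)^{2} = \left(\left(\frac{14 - 1}{-10 - 6} + \left(- \frac{27}{2} + \frac{9}{2} \cdot 2\right)\right)^{2}\right)^{2} = \left(\left(\frac{13}{-16} + \left(- \frac{27}{2} + 9\right)\right)^{2}\right)^{2} = \left(\left(13 \left(- \frac{1}{16}\right) - \frac{9}{2}\right)^{2}\right)^{2} = \left(\left(- \frac{13}{16} - \frac{9}{2}\right)^{2}\right)^{2} = \left(\left(- \frac{85}{16}\right)^{2}\right)^{2} = \left(\frac{7225}{256}\right)^{2} = \frac{52200625}{65536}$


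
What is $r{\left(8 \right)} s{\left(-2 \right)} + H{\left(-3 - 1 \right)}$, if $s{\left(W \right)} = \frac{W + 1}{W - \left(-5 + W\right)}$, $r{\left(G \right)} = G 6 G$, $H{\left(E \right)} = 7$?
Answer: $- \frac{349}{5} \approx -69.8$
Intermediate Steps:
$r{\left(G \right)} = 6 G^{2}$ ($r{\left(G \right)} = 6 G G = 6 G^{2}$)
$s{\left(W \right)} = \frac{1}{5} + \frac{W}{5}$ ($s{\left(W \right)} = \frac{1 + W}{5} = \left(1 + W\right) \frac{1}{5} = \frac{1}{5} + \frac{W}{5}$)
$r{\left(8 \right)} s{\left(-2 \right)} + H{\left(-3 - 1 \right)} = 6 \cdot 8^{2} \left(\frac{1}{5} + \frac{1}{5} \left(-2\right)\right) + 7 = 6 \cdot 64 \left(\frac{1}{5} - \frac{2}{5}\right) + 7 = 384 \left(- \frac{1}{5}\right) + 7 = - \frac{384}{5} + 7 = - \frac{349}{5}$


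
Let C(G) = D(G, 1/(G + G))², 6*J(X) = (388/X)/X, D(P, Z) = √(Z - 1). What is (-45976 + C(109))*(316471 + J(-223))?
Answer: -157739597257614645/10840922 ≈ -1.4550e+10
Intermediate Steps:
D(P, Z) = √(-1 + Z)
J(X) = 194/(3*X²) (J(X) = ((388/X)/X)/6 = (388/X²)/6 = 194/(3*X²))
C(G) = -1 + 1/(2*G) (C(G) = (√(-1 + 1/(G + G)))² = (√(-1 + 1/(2*G)))² = -1 + 1/(2*G))
(-45976 + C(109))*(316471 + J(-223)) = (-45976 + (½ - 1*109)/109)*(316471 + (194/3)/(-223)²) = (-45976 + (½ - 109)/109)*(316471 + (194/3)*(1/49729)) = (-45976 + (1/109)*(-217/2))*(316471 + 194/149187) = (-45976 - 217/218)*(47213359271/149187) = -10022985/218*47213359271/149187 = -157739597257614645/10840922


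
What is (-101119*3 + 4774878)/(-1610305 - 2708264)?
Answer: -1490507/1439523 ≈ -1.0354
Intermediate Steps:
(-101119*3 + 4774878)/(-1610305 - 2708264) = (-303357 + 4774878)/(-4318569) = 4471521*(-1/4318569) = -1490507/1439523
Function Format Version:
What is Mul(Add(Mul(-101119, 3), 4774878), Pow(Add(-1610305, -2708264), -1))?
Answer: Rational(-1490507, 1439523) ≈ -1.0354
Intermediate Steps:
Mul(Add(Mul(-101119, 3), 4774878), Pow(Add(-1610305, -2708264), -1)) = Mul(Add(-303357, 4774878), Pow(-4318569, -1)) = Mul(4471521, Rational(-1, 4318569)) = Rational(-1490507, 1439523)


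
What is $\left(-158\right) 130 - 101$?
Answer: $-20641$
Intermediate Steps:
$\left(-158\right) 130 - 101 = -20540 - 101 = -20641$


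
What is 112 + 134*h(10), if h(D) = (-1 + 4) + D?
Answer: 1854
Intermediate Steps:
h(D) = 3 + D
112 + 134*h(10) = 112 + 134*(3 + 10) = 112 + 134*13 = 112 + 1742 = 1854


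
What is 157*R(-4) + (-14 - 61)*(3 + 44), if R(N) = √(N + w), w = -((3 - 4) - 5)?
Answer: -3525 + 157*√2 ≈ -3303.0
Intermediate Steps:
w = 6 (w = -(-1 - 5) = -1*(-6) = 6)
R(N) = √(6 + N) (R(N) = √(N + 6) = √(6 + N))
157*R(-4) + (-14 - 61)*(3 + 44) = 157*√(6 - 4) + (-14 - 61)*(3 + 44) = 157*√2 - 75*47 = 157*√2 - 3525 = -3525 + 157*√2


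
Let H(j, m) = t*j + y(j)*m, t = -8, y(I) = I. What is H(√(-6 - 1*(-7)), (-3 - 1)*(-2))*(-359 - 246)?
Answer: 0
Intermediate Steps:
H(j, m) = -8*j + j*m
H(√(-6 - 1*(-7)), (-3 - 1)*(-2))*(-359 - 246) = (√(-6 - 1*(-7))*(-8 + (-3 - 1)*(-2)))*(-359 - 246) = (√(-6 + 7)*(-8 - 4*(-2)))*(-605) = (√1*(-8 + 8))*(-605) = (1*0)*(-605) = 0*(-605) = 0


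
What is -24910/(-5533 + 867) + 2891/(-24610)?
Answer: 299772847/57415130 ≈ 5.2211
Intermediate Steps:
-24910/(-5533 + 867) + 2891/(-24610) = -24910/(-4666) + 2891*(-1/24610) = -24910*(-1/4666) - 2891/24610 = 12455/2333 - 2891/24610 = 299772847/57415130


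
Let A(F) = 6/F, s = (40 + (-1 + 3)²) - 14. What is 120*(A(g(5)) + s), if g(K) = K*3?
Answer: 3648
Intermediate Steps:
g(K) = 3*K
s = 30 (s = (40 + 2²) - 14 = (40 + 4) - 14 = 44 - 14 = 30)
120*(A(g(5)) + s) = 120*(6/((3*5)) + 30) = 120*(6/15 + 30) = 120*(6*(1/15) + 30) = 120*(⅖ + 30) = 120*(152/5) = 3648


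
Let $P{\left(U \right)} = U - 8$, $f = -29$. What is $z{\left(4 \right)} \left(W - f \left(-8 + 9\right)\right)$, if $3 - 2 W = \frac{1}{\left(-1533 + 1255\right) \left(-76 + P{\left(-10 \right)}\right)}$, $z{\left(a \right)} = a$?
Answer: $\frac{1594051}{13066} \approx 122.0$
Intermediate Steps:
$P{\left(U \right)} = -8 + U$
$W = \frac{78395}{52264}$ ($W = \frac{3}{2} - \frac{1}{2 \left(-1533 + 1255\right) \left(-76 - 18\right)} = \frac{3}{2} - \frac{1}{2 \left(- 278 \left(-76 - 18\right)\right)} = \frac{3}{2} - \frac{1}{2 \left(\left(-278\right) \left(-94\right)\right)} = \frac{3}{2} - \frac{1}{2 \cdot 26132} = \frac{3}{2} - \frac{1}{52264} = \frac{78395}{52264} \approx 1.5$)
$z{\left(4 \right)} \left(W - f \left(-8 + 9\right)\right) = 4 \left(\frac{78395}{52264} - - 29 \left(-8 + 9\right)\right) = 4 \left(\frac{78395}{52264} - \left(-29\right) 1\right) = 4 \left(\frac{78395}{52264} - -29\right) = 4 \left(\frac{78395}{52264} + 29\right) = 4 \cdot \frac{1594051}{52264} = \frac{1594051}{13066}$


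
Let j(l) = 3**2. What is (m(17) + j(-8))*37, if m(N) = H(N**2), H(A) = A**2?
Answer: 3090610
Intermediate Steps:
j(l) = 9
m(N) = N**4 (m(N) = (N**2)**2 = N**4)
(m(17) + j(-8))*37 = (17**4 + 9)*37 = (83521 + 9)*37 = 83530*37 = 3090610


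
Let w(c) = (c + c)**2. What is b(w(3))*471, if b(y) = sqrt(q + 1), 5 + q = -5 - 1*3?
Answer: 942*I*sqrt(3) ≈ 1631.6*I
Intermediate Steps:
q = -13 (q = -5 + (-5 - 1*3) = -5 + (-5 - 3) = -5 - 8 = -13)
w(c) = 4*c**2 (w(c) = (2*c)**2 = 4*c**2)
b(y) = 2*I*sqrt(3) (b(y) = sqrt(-13 + 1) = sqrt(-12) = 2*I*sqrt(3))
b(w(3))*471 = (2*I*sqrt(3))*471 = 942*I*sqrt(3)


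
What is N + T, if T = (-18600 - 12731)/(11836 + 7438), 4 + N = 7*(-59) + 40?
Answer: -7297629/19274 ≈ -378.63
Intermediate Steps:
N = -377 (N = -4 + (7*(-59) + 40) = -4 + (-413 + 40) = -4 - 373 = -377)
T = -31331/19274 ≈ -1.6256
N + T = -377 - 31331/19274 = -7297629/19274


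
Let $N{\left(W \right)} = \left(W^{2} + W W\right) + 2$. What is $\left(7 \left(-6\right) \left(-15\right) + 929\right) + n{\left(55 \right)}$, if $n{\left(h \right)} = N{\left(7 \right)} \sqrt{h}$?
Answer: $1559 + 100 \sqrt{55} \approx 2300.6$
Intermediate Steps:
$N{\left(W \right)} = 2 + 2 W^{2}$ ($N{\left(W \right)} = \left(W^{2} + W^{2}\right) + 2 = 2 W^{2} + 2 = 2 + 2 W^{2}$)
$n{\left(h \right)} = 100 \sqrt{h}$ ($n{\left(h \right)} = \left(2 + 2 \cdot 7^{2}\right) \sqrt{h} = \left(2 + 2 \cdot 49\right) \sqrt{h} = \left(2 + 98\right) \sqrt{h} = 100 \sqrt{h}$)
$\left(7 \left(-6\right) \left(-15\right) + 929\right) + n{\left(55 \right)} = \left(7 \left(-6\right) \left(-15\right) + 929\right) + 100 \sqrt{55} = \left(\left(-42\right) \left(-15\right) + 929\right) + 100 \sqrt{55} = \left(630 + 929\right) + 100 \sqrt{55} = 1559 + 100 \sqrt{55}$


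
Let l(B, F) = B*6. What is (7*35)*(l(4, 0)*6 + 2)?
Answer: 35770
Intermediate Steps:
l(B, F) = 6*B
(7*35)*(l(4, 0)*6 + 2) = (7*35)*((6*4)*6 + 2) = 245*(24*6 + 2) = 245*(144 + 2) = 245*146 = 35770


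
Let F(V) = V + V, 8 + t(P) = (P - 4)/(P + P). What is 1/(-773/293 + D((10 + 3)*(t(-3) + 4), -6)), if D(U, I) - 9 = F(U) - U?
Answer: -1758/53569 ≈ -0.032817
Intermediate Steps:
t(P) = -8 + (-4 + P)/(2*P) (t(P) = -8 + (P - 4)/(P + P) = -8 + (-4 + P)/((2*P)) = -8 + (-4 + P)*(1/(2*P)) = -8 + (-4 + P)/(2*P))
F(V) = 2*V
D(U, I) = 9 + U (D(U, I) = 9 + (2*U - U) = 9 + U)
1/(-773/293 + D((10 + 3)*(t(-3) + 4), -6)) = 1/(-773/293 + (9 + (10 + 3)*((-15/2 - 2/(-3)) + 4))) = 1/(-773*1/293 + (9 + 13*((-15/2 - 2*(-⅓)) + 4))) = 1/(-773/293 + (9 + 13*((-15/2 + ⅔) + 4))) = 1/(-773/293 + (9 + 13*(-41/6 + 4))) = 1/(-773/293 + (9 + 13*(-17/6))) = 1/(-773/293 + (9 - 221/6)) = 1/(-773/293 - 167/6) = 1/(-53569/1758) = -1758/53569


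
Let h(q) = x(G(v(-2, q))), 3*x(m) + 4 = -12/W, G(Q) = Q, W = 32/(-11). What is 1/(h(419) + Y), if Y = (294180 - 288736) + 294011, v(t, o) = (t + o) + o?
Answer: 24/7186921 ≈ 3.3394e-6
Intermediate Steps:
W = -32/11 (W = 32*(-1/11) = -32/11 ≈ -2.9091)
v(t, o) = t + 2*o (v(t, o) = (o + t) + o = t + 2*o)
x(m) = 1/24 (x(m) = -4/3 + (-12/(-32/11))/3 = -4/3 + (-12*(-11/32))/3 = -4/3 + (1/3)*(33/8) = -4/3 + 11/8 = 1/24)
h(q) = 1/24
Y = 299455 (Y = 5444 + 294011 = 299455)
1/(h(419) + Y) = 1/(1/24 + 299455) = 1/(7186921/24) = 24/7186921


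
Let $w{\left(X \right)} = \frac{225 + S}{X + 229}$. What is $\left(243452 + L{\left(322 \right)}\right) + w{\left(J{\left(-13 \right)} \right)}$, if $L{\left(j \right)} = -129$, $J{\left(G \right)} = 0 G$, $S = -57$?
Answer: $\frac{55721135}{229} \approx 2.4332 \cdot 10^{5}$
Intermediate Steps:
$J{\left(G \right)} = 0$
$w{\left(X \right)} = \frac{168}{229 + X}$ ($w{\left(X \right)} = \frac{225 - 57}{X + 229} = \frac{168}{229 + X}$)
$\left(243452 + L{\left(322 \right)}\right) + w{\left(J{\left(-13 \right)} \right)} = \left(243452 - 129\right) + \frac{168}{229 + 0} = 243323 + \frac{168}{229} = \frac{55721135}{229}$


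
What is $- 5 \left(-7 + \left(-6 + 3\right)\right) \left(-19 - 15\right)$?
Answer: $-1700$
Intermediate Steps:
$- 5 \left(-7 + \left(-6 + 3\right)\right) \left(-19 - 15\right) = - 5 \left(-7 - 3\right) \left(-34\right) = - 5 \left(\left(-10\right) \left(-34\right)\right) = \left(-5\right) 340 = -1700$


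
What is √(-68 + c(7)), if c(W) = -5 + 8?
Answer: I*√65 ≈ 8.0623*I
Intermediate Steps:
c(W) = 3
√(-68 + c(7)) = √(-68 + 3) = √(-65) = I*√65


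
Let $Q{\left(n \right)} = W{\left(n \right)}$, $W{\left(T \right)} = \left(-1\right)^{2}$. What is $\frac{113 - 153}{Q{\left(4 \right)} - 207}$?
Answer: $\frac{20}{103} \approx 0.19417$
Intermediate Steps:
$W{\left(T \right)} = 1$
$Q{\left(n \right)} = 1$
$\frac{113 - 153}{Q{\left(4 \right)} - 207} = \frac{113 - 153}{1 - 207} = - \frac{40}{-206} = \left(-40\right) \left(- \frac{1}{206}\right) = \frac{20}{103}$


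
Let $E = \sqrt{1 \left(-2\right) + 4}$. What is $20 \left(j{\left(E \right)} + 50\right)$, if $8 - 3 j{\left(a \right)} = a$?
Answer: $\frac{3160}{3} - \frac{20 \sqrt{2}}{3} \approx 1043.9$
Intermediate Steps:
$E = \sqrt{2}$ ($E = \sqrt{-2 + 4} = \sqrt{2} \approx 1.4142$)
$j{\left(a \right)} = \frac{8}{3} - \frac{a}{3}$
$20 \left(j{\left(E \right)} + 50\right) = 20 \left(\left(\frac{8}{3} - \frac{\sqrt{2}}{3}\right) + 50\right) = 20 \left(\frac{158}{3} - \frac{\sqrt{2}}{3}\right) = \frac{3160}{3} - \frac{20 \sqrt{2}}{3}$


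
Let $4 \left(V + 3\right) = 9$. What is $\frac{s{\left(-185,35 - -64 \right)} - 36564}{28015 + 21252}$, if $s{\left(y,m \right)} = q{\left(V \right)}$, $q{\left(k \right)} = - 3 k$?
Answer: $- \frac{146247}{197068} \approx -0.74211$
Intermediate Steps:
$V = - \frac{3}{4}$ ($V = -3 + \frac{1}{4} \cdot 9 = -3 + \frac{9}{4} = - \frac{3}{4} \approx -0.75$)
$s{\left(y,m \right)} = \frac{9}{4}$ ($s{\left(y,m \right)} = \left(-3\right) \left(- \frac{3}{4}\right) = \frac{9}{4}$)
$\frac{s{\left(-185,35 - -64 \right)} - 36564}{28015 + 21252} = \frac{\frac{9}{4} - 36564}{28015 + 21252} = - \frac{146247}{4 \cdot 49267} = \left(- \frac{146247}{4}\right) \frac{1}{49267} = - \frac{146247}{197068}$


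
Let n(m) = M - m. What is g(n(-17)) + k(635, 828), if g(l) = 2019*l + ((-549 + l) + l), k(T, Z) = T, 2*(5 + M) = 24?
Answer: 48590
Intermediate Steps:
M = 7 (M = -5 + (½)*24 = -5 + 12 = 7)
n(m) = 7 - m
g(l) = -549 + 2021*l (g(l) = 2019*l + (-549 + 2*l) = -549 + 2021*l)
g(n(-17)) + k(635, 828) = (-549 + 2021*(7 - 1*(-17))) + 635 = (-549 + 2021*(7 + 17)) + 635 = (-549 + 2021*24) + 635 = (-549 + 48504) + 635 = 47955 + 635 = 48590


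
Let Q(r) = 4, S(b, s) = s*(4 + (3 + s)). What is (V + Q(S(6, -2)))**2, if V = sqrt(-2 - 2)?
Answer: 12 + 16*I ≈ 12.0 + 16.0*I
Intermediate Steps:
S(b, s) = s*(7 + s)
V = 2*I (V = sqrt(-4) = 2*I ≈ 2.0*I)
(V + Q(S(6, -2)))**2 = (2*I + 4)**2 = (4 + 2*I)**2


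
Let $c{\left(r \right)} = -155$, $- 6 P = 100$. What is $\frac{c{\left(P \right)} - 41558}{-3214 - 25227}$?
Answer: $\frac{5959}{4063} \approx 1.4667$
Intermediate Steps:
$P = - \frac{50}{3}$ ($P = \left(- \frac{1}{6}\right) 100 = - \frac{50}{3} \approx -16.667$)
$\frac{c{\left(P \right)} - 41558}{-3214 - 25227} = \frac{-155 - 41558}{-3214 - 25227} = - \frac{41713}{-28441} = \left(-41713\right) \left(- \frac{1}{28441}\right) = \frac{5959}{4063}$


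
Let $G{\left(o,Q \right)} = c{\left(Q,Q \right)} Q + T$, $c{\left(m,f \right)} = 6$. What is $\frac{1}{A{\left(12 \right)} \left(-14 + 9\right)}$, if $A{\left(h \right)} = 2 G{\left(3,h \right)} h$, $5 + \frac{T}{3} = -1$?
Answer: $- \frac{1}{6480} \approx -0.00015432$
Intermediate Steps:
$T = -18$ ($T = -15 + 3 \left(-1\right) = -15 - 3 = -18$)
$G{\left(o,Q \right)} = -18 + 6 Q$ ($G{\left(o,Q \right)} = 6 Q - 18 = -18 + 6 Q$)
$A{\left(h \right)} = h \left(-36 + 12 h\right)$ ($A{\left(h \right)} = 2 \left(-18 + 6 h\right) h = \left(-36 + 12 h\right) h = h \left(-36 + 12 h\right)$)
$\frac{1}{A{\left(12 \right)} \left(-14 + 9\right)} = \frac{1}{12 \cdot 12 \left(-3 + 12\right) \left(-14 + 9\right)} = \frac{1}{12 \cdot 12 \cdot 9 \left(-5\right)} = \frac{1}{1296 \left(-5\right)} = \frac{1}{-6480} = - \frac{1}{6480}$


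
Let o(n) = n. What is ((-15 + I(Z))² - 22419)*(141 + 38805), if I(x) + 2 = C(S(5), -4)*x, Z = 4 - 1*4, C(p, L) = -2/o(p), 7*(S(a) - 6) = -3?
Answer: -861874980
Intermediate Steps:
S(a) = 39/7 (S(a) = 6 + (⅐)*(-3) = 6 - 3/7 = 39/7)
C(p, L) = -2/p
Z = 0 (Z = 4 - 4 = 0)
I(x) = -2 - 14*x/39 (I(x) = -2 + (-2/39/7)*x = -2 + (-2*7/39)*x = -2 - 14*x/39)
((-15 + I(Z))² - 22419)*(141 + 38805) = ((-15 + (-2 - 14/39*0))² - 22419)*(141 + 38805) = ((-15 + (-2 + 0))² - 22419)*38946 = ((-15 - 2)² - 22419)*38946 = ((-17)² - 22419)*38946 = (289 - 22419)*38946 = -22130*38946 = -861874980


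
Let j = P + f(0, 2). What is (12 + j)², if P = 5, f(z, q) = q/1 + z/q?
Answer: 361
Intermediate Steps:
f(z, q) = q + z/q (f(z, q) = q*1 + z/q = q + z/q)
j = 7 (j = 5 + (2 + 0/2) = 5 + (2 + 0*(½)) = 5 + (2 + 0) = 5 + 2 = 7)
(12 + j)² = (12 + 7)² = 19² = 361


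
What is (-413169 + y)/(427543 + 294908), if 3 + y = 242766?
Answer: -56802/240817 ≈ -0.23587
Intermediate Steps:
y = 242763 (y = -3 + 242766 = 242763)
(-413169 + y)/(427543 + 294908) = (-413169 + 242763)/(427543 + 294908) = -170406/722451 = -170406*1/722451 = -56802/240817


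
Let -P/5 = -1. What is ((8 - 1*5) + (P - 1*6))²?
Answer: 4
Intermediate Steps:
P = 5 (P = -5*(-1) = 5)
((8 - 1*5) + (P - 1*6))² = ((8 - 1*5) + (5 - 1*6))² = ((8 - 5) + (5 - 6))² = (3 - 1)² = 2² = 4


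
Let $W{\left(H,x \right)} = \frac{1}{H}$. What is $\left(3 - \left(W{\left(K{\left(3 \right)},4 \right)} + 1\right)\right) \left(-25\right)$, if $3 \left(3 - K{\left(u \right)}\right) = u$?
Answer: $- \frac{75}{2} \approx -37.5$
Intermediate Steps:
$K{\left(u \right)} = 3 - \frac{u}{3}$
$\left(3 - \left(W{\left(K{\left(3 \right)},4 \right)} + 1\right)\right) \left(-25\right) = \left(3 - \left(\frac{1}{3 - 1} + 1\right)\right) \left(-25\right) = \left(3 - \left(\frac{1}{2} + 1\right)\right) \left(-25\right) = \left(3 - \frac{3}{2}\right) \left(-25\right) = \frac{3}{2} \left(-25\right) = - \frac{75}{2}$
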